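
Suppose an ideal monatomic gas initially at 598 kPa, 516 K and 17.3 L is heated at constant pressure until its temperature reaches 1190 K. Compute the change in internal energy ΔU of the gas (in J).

20300 J

n = P₁V₁/(RT₁) = 598×17.3/(8.314×516) = 2.41 mol.
Isobaric: P stays 598 kPa; V/T = const ⇒ T₂ = 1190 K, V₂ = 39.9 L.
For an ideal gas ΔU = nCvΔT with Cv = (3/2)R = 12.5 J/(mol·K).
ΔU = 2.41×12.5×(1190−516) = 20300 J.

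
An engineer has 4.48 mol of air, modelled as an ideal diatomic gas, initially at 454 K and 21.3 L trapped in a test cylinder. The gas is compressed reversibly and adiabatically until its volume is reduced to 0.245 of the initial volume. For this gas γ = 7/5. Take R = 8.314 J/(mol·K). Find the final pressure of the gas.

5690 kPa

P₁ = nRT₁/V₁ = 4.48×8.314×454/21.3 = 794 kPa.
Adiabatic: TV^(γ−1) = const ⇒ T₂ = 454×(4.08)^0.400 = 797 K; PV^γ = const ⇒ P₂ = 5690 kPa.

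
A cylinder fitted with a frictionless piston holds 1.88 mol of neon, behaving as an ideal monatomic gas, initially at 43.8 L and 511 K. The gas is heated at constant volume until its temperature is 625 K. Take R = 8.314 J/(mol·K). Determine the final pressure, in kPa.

223 kPa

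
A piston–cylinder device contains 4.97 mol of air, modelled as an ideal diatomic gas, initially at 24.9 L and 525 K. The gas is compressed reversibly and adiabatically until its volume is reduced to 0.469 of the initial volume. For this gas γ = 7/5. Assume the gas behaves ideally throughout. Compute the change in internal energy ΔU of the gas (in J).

19200 J

P₁ = nRT₁/V₁ = 4.97×8.314×525/24.9 = 871 kPa.
Adiabatic: TV^(γ−1) = const ⇒ T₂ = 525×(2.13)^0.400 = 711 K; PV^γ = const ⇒ P₂ = 2510 kPa.
For an ideal gas ΔU = nCvΔT with Cv = (5/2)R = 20.8 J/(mol·K).
ΔU = 4.97×20.8×(711−525) = 19200 J.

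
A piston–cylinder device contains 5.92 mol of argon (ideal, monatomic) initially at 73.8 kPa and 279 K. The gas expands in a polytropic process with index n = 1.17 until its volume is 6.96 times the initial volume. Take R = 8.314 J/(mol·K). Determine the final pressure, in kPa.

V₁ = nRT₁/P₁ = 5.92×8.314×279/73.8 = 186 L.
Polytropic n=1.17: T₂ = T₁(V₁/V₂)^(n−1) = 279×(0.144)^0.17 = 201 K; P₂ = P₁(V₁/V₂)^n = 7.62 kPa.

7.62 kPa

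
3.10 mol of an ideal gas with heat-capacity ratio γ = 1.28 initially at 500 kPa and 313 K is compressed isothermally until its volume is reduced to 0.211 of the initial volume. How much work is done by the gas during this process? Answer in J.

V₁ = nRT₁/P₁ = 3.10×8.314×313/500 = 16.1 L.
Isothermal: T stays 313 K; PV = const ⇒ V₂ = 3.40 L, P₂ = 2370 kPa.
W = nRT ln(V₂/V₁) = 3.10×8.314×313×ln(0.211) = -12600 J.

-12600 J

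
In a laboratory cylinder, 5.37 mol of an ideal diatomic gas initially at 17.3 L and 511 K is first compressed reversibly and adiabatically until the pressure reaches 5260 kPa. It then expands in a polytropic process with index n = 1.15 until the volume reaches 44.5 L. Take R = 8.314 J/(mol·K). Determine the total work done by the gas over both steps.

P₁ = nRT₁/V₁ = 5.37×8.314×511/17.3 = 1320 kPa.
Step 1 — Adiabatic: T₂/T₁ = (P₂/P₁)^((γ−1)/γ) ⇒ T₂ = 511×(3.99)^0.286 = 759 K; V₂ = 6.44 L.
ΔU = nCvΔT = 5.37×20.8×(759−511) = 27700 J.
Q = 0 for an adiabatic process, so W = −ΔU = -27700 J.
State after step 1: P = 5260 kPa, V = 6.44 L, T = 759 K.
Step 2 — Polytropic n=1.15: T₂ = T₁(V₁/V₂)^(n−1) = 759×(0.145)^0.15 = 568 K; P₂ = P₁(V₁/V₂)^n = 570 kPa.
W = (P₁V₁−P₂V₂)/(n−1) = (5260×6.44−570×44.5)/0.15 = 56800 J.
ΔU = nCvΔT = 5.37×20.8×(568−759) = -21300 J.
Q = ΔU + W = 35500 J.
Net over both steps: W = 29200 J, Q = 35500 J, ΔU = 6340 J.

29200 J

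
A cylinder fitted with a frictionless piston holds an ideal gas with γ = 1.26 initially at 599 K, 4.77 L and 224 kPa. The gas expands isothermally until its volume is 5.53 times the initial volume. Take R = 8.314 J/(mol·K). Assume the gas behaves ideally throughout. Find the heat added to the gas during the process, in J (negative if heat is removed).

n = P₁V₁/(RT₁) = 224×4.77/(8.314×599) = 0.215 mol.
Isothermal: T stays 599 K; PV = const ⇒ V₂ = 26.4 L, P₂ = 40.5 kPa.
ΔU = 0 (ideal gas, T constant).
W = nRT ln(V₂/V₁) = 0.215×8.314×599×ln(5.53) = 1830 J.
Q = ΔU + W = 1830 J.

1830 J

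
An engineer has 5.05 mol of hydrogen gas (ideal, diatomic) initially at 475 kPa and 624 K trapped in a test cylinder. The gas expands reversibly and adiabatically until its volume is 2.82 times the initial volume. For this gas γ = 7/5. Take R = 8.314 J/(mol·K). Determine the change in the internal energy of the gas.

-22200 J

V₁ = nRT₁/P₁ = 5.05×8.314×624/475 = 55.2 L.
Adiabatic: TV^(γ−1) = const ⇒ T₂ = 624×(0.355)^0.400 = 412 K; PV^γ = const ⇒ P₂ = 111 kPa.
For an ideal gas ΔU = nCvΔT with Cv = (5/2)R = 20.8 J/(mol·K).
ΔU = 5.05×20.8×(412−624) = -22200 J.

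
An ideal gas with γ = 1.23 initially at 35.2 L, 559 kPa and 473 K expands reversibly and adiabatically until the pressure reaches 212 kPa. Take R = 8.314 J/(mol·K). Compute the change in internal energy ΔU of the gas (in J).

-14200 J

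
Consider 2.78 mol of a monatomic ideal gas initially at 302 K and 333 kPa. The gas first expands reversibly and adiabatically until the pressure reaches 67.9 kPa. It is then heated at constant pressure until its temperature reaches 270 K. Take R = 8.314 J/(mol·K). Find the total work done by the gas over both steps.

7470 J

V₁ = nRT₁/P₁ = 2.78×8.314×302/333 = 21.0 L.
Step 1 — Adiabatic: T₂/T₁ = (P₂/P₁)^((γ−1)/γ) ⇒ T₂ = 302×(0.204)^0.400 = 160 K; V₂ = 54.4 L.
ΔU = nCvΔT = 2.78×12.5×(160−302) = -4930 J.
Q = 0 for an adiabatic process, so W = −ΔU = 4930 J.
State after step 1: P = 67.9 kPa, V = 54.4 L, T = 160 K.
Step 2 — Isobaric: P stays 67.9 kPa; V/T = const ⇒ T₂ = 270 K, V₂ = 91.9 L.
W = PΔV = 67.9×(91.9−54.4) kPa·L = 2550 J.
ΔU = nCvΔT = 2.78×12.5×(270−160) = 3820 J.
Q = ΔU + W = nCpΔT = 6360 J.
Net over both steps: W = 7470 J, Q = 6360 J, ΔU = -1110 J.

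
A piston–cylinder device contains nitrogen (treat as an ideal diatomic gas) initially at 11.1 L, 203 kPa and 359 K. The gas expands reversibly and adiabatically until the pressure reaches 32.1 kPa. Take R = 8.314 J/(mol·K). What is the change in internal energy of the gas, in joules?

n = P₁V₁/(RT₁) = 203×11.1/(8.314×359) = 0.755 mol.
Adiabatic: T₂/T₁ = (P₂/P₁)^((γ−1)/γ) ⇒ T₂ = 359×(0.158)^0.286 = 212 K; V₂ = 41.4 L.
For an ideal gas ΔU = nCvΔT with Cv = (5/2)R = 20.8 J/(mol·K).
ΔU = 0.755×20.8×(212−359) = -2310 J.

-2310 J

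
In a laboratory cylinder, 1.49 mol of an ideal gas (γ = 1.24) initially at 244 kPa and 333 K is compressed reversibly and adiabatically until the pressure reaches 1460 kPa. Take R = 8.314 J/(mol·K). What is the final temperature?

471 K

V₁ = nRT₁/P₁ = 1.49×8.314×333/244 = 16.9 L.
Adiabatic: T₂/T₁ = (P₂/P₁)^((γ−1)/γ) ⇒ T₂ = 333×(5.98)^0.194 = 471 K; V₂ = 3.99 L.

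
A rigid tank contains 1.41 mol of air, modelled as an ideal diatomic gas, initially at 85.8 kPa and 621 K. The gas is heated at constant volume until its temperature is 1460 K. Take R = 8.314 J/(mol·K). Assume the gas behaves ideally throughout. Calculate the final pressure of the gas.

V₁ = nRT₁/P₁ = 1.41×8.314×621/85.8 = 84.8 L.
Isochoric: V stays 84.8 L; P/T = const ⇒ T₂ = 1460 K, P₂ = 202 kPa.

202 kPa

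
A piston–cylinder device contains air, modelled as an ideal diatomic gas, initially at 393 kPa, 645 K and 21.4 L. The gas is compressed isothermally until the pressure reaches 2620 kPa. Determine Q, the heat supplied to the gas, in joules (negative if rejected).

n = P₁V₁/(RT₁) = 393×21.4/(8.314×645) = 1.57 mol.
Isothermal: T stays 645 K; PV = const ⇒ V₂ = 3.21 L, P₂ = 2620 kPa.
ΔU = 0 (ideal gas, T constant).
W = nRT ln(V₂/V₁) = 1.57×8.314×645×ln(0.150) = -16000 J.
Q = ΔU + W = -16000 J.

-16000 J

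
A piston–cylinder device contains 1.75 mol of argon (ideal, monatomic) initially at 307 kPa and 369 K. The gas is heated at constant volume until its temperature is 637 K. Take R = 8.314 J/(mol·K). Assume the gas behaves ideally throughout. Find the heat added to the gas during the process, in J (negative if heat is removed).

V₁ = nRT₁/P₁ = 1.75×8.314×369/307 = 17.5 L.
Isochoric: V stays 17.5 L; P/T = const ⇒ T₂ = 637 K, P₂ = 530 kPa.
W = 0 (no volume change).
ΔU = nCvΔT = 1.75×12.5×(637−369) = 5850 J.
Q = ΔU = 5850 J.

5850 J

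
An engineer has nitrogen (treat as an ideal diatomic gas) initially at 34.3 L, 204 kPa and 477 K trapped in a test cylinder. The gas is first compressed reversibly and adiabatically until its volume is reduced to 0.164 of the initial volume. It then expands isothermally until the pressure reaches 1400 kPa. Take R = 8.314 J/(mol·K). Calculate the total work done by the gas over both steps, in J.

n = P₁V₁/(RT₁) = 204×34.3/(8.314×477) = 1.76 mol.
Step 1 — Adiabatic: TV^(γ−1) = const ⇒ T₂ = 477×(6.10)^0.400 = 983 K; PV^γ = const ⇒ P₂ = 2560 kPa.
ΔU = nCvΔT = 1.76×20.8×(983−477) = 18600 J.
Q = 0 for an adiabatic process, so W = −ΔU = -18600 J.
State after step 1: P = 2560 kPa, V = 5.63 L, T = 983 K.
Step 2 — Isothermal: T stays 983 K; PV = const ⇒ V₂ = 10.3 L, P₂ = 1400 kPa.
ΔU = 0 (ideal gas, T constant).
W = nRT ln(V₂/V₁) = 1.76×8.314×983×ln(1.83) = 8720 J.
Q = ΔU + W = 8720 J.
Net over both steps: W = -9840 J, Q = 8720 J, ΔU = 18600 J.

-9840 J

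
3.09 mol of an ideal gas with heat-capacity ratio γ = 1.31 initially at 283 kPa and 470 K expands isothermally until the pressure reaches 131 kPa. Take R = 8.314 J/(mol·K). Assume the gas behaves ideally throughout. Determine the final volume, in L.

V₁ = nRT₁/P₁ = 3.09×8.314×470/283 = 42.7 L.
Isothermal: T stays 470 K; PV = const ⇒ V₂ = 92.2 L, P₂ = 131 kPa.

92.2 L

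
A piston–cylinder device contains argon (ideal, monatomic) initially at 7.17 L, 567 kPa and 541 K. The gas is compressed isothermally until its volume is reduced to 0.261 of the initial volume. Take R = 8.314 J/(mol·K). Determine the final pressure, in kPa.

Isothermal: T stays 541 K; PV = const ⇒ V₂ = 1.87 L, P₂ = 2170 kPa.

2170 kPa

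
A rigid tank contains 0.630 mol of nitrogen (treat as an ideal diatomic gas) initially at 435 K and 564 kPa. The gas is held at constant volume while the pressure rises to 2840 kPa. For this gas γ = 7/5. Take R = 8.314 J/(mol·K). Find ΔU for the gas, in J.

V₁ = nRT₁/P₁ = 0.630×8.314×435/564 = 4.04 L.
Isochoric: V stays 4.04 L; P/T = const ⇒ T₂ = 2190 K, P₂ = 2840 kPa.
For an ideal gas ΔU = nCvΔT with Cv = (5/2)R = 20.8 J/(mol·K).
ΔU = 0.630×20.8×(2190−435) = 23000 J.

23000 J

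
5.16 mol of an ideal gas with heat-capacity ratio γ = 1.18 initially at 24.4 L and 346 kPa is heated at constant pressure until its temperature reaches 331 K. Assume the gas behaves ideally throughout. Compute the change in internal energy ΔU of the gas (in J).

32000 J

T₁ = P₁V₁/(nR) = 346×24.4/(5.16×8.314) = 197 K.
Isobaric: P stays 346 kPa; V/T = const ⇒ T₂ = 331 K, V₂ = 41.0 L.
For an ideal gas ΔU = nCvΔT with Cv = R/(γ−1) = 46.2 J/(mol·K).
ΔU = 5.16×46.2×(331−197) = 32000 J.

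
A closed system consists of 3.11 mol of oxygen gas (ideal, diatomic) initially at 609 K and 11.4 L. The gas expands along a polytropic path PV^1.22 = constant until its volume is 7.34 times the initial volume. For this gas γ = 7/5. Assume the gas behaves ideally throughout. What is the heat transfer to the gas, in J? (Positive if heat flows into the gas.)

P₁ = nRT₁/V₁ = 3.11×8.314×609/11.4 = 1380 kPa.
Polytropic n=1.22: T₂ = T₁(V₁/V₂)^(n−1) = 609×(0.136)^0.22 = 393 K; P₂ = P₁(V₁/V₂)^n = 121 kPa.
W = (P₁V₁−P₂V₂)/(n−1) = (1380×11.4−121×83.7)/0.22 = 25400 J.
ΔU = nCvΔT = 3.11×20.8×(393−609) = -14000 J.
Q = ΔU + W = 11400 J.

11400 J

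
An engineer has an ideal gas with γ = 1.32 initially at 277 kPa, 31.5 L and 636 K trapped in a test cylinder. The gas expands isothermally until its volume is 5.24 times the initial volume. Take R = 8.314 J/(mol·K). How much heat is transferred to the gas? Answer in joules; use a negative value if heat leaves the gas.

14500 J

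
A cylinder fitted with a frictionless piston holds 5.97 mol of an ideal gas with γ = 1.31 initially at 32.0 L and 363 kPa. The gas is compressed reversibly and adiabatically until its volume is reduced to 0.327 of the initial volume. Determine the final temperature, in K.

T₁ = P₁V₁/(nR) = 363×32.0/(5.97×8.314) = 234 K.
Adiabatic: TV^(γ−1) = const ⇒ T₂ = 234×(3.06)^0.310 = 331 K; PV^γ = const ⇒ P₂ = 1570 kPa.

331 K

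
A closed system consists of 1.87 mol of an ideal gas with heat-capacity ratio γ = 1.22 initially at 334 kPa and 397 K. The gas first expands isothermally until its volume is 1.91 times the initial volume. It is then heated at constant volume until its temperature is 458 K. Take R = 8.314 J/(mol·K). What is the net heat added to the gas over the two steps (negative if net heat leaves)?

V₁ = nRT₁/P₁ = 1.87×8.314×397/334 = 18.5 L.
Step 1 — Isothermal: T stays 397 K; PV = const ⇒ V₂ = 35.3 L, P₂ = 175 kPa.
ΔU = 0 (ideal gas, T constant).
W = nRT ln(V₂/V₁) = 1.87×8.314×397×ln(1.91) = 3990 J.
Q = ΔU + W = 3990 J.
State after step 1: P = 175 kPa, V = 35.3 L, T = 397 K.
Step 2 — Isochoric: V stays 35.3 L; P/T = const ⇒ T₂ = 458 K, P₂ = 202 kPa.
W = 0 (no volume change).
ΔU = nCvΔT = 1.87×37.8×(458−397) = 4310 J.
Q = ΔU = 4310 J.
Net over both steps: W = 3990 J, Q = 8300 J, ΔU = 4310 J.

8300 J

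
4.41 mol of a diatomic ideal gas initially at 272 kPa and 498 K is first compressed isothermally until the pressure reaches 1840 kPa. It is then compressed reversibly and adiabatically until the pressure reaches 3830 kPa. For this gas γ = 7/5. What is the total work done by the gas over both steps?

V₁ = nRT₁/P₁ = 4.41×8.314×498/272 = 67.1 L.
Step 1 — Isothermal: T stays 498 K; PV = const ⇒ V₂ = 9.92 L, P₂ = 1840 kPa.
ΔU = 0 (ideal gas, T constant).
W = nRT ln(V₂/V₁) = 4.41×8.314×498×ln(0.148) = -34900 J.
Q = ΔU + W = -34900 J.
State after step 1: P = 1840 kPa, V = 9.92 L, T = 498 K.
Step 2 — Adiabatic: T₂/T₁ = (P₂/P₁)^((γ−1)/γ) ⇒ T₂ = 498×(2.08)^0.286 = 614 K; V₂ = 5.88 L.
ΔU = nCvΔT = 4.41×20.8×(614−498) = 10600 J.
Q = 0 for an adiabatic process, so W = −ΔU = -10600 J.
Net over both steps: W = -45500 J, Q = -34900 J, ΔU = 10600 J.

-45500 J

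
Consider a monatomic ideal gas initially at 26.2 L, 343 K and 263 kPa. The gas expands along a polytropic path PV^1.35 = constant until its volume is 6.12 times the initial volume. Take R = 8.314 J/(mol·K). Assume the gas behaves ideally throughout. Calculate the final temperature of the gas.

182 K

Polytropic n=1.35: T₂ = T₁(V₁/V₂)^(n−1) = 343×(0.163)^0.35 = 182 K; P₂ = P₁(V₁/V₂)^n = 22.8 kPa.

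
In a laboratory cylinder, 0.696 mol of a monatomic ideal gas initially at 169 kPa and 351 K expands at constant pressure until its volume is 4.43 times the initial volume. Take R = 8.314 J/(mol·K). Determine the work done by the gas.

V₁ = nRT₁/P₁ = 0.696×8.314×351/169 = 12.0 L.
Isobaric: P stays 169 kPa; V/T = const ⇒ T₂ = 1550 K, V₂ = 53.2 L.
W = PΔV = 169×(53.2−12.0) kPa·L = 6970 J.

6970 J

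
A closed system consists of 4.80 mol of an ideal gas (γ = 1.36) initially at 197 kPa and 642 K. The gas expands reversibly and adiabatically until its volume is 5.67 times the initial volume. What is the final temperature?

344 K

V₁ = nRT₁/P₁ = 4.80×8.314×642/197 = 130 L.
Adiabatic: TV^(γ−1) = const ⇒ T₂ = 642×(0.176)^0.360 = 344 K; PV^γ = const ⇒ P₂ = 18.6 kPa.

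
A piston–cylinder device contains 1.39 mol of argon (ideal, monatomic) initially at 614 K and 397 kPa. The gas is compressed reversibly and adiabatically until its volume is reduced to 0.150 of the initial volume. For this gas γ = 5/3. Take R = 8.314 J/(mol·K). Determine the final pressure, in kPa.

9380 kPa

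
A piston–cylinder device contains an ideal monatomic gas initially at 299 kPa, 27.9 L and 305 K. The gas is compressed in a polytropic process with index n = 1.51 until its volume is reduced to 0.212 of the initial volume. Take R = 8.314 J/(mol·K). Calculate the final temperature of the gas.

Polytropic n=1.51: T₂ = T₁(V₁/V₂)^(n−1) = 305×(4.72)^0.51 = 673 K; P₂ = P₁(V₁/V₂)^n = 3110 kPa.

673 K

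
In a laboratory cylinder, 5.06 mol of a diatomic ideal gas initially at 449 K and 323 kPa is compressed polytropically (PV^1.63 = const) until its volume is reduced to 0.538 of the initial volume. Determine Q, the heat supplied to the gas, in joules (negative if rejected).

8240 J

V₁ = nRT₁/P₁ = 5.06×8.314×449/323 = 58.5 L.
Polytropic n=1.63: T₂ = T₁(V₁/V₂)^(n−1) = 449×(1.86)^0.63 = 664 K; P₂ = P₁(V₁/V₂)^n = 887 kPa.
W = (P₁V₁−P₂V₂)/(n−1) = (323×58.5−887×31.5)/0.63 = -14300 J.
ΔU = nCvΔT = 5.06×20.8×(664−449) = 22600 J.
Q = ΔU + W = 8240 J.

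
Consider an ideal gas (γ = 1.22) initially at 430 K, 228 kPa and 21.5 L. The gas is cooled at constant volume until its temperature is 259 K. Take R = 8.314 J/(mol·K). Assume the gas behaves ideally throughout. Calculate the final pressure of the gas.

137 kPa

Isochoric: V stays 21.5 L; P/T = const ⇒ T₂ = 259 K, P₂ = 137 kPa.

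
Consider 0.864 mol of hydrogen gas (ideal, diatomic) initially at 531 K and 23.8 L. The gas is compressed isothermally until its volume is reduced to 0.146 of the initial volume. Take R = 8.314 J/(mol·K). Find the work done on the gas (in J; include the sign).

7340 J

P₁ = nRT₁/V₁ = 0.864×8.314×531/23.8 = 160 kPa.
Isothermal: T stays 531 K; PV = const ⇒ V₂ = 3.47 L, P₂ = 1100 kPa.
W = nRT ln(V₂/V₁) = 0.864×8.314×531×ln(0.146) = -7340 J.
Work done on the gas = −W_by = 7340 J.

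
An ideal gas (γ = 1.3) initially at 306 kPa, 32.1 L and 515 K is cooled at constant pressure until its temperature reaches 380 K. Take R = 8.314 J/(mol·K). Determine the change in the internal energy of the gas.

n = P₁V₁/(RT₁) = 306×32.1/(8.314×515) = 2.29 mol.
Isobaric: P stays 306 kPa; V/T = const ⇒ T₂ = 380 K, V₂ = 23.7 L.
For an ideal gas ΔU = nCvΔT with Cv = R/(γ−1) = 27.7 J/(mol·K).
ΔU = 2.29×27.7×(380−515) = -8580 J.

-8580 J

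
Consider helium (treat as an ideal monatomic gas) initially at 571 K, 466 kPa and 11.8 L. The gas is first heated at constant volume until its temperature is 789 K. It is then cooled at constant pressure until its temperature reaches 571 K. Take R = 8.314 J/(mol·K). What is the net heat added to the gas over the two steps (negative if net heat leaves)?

n = P₁V₁/(RT₁) = 466×11.8/(8.314×571) = 1.16 mol.
Step 1 — Isochoric: V stays 11.8 L; P/T = const ⇒ T₂ = 789 K, P₂ = 644 kPa.
W = 0 (no volume change).
ΔU = nCvΔT = 1.16×12.5×(789−571) = 3150 J.
Q = ΔU = 3150 J.
State after step 1: P = 644 kPa, V = 11.8 L, T = 789 K.
Step 2 — Isobaric: P stays 644 kPa; V/T = const ⇒ T₂ = 571 K, V₂ = 8.54 L.
W = PΔV = 644×(8.54−11.8) kPa·L = -2100 J.
ΔU = nCvΔT = 1.16×12.5×(571−789) = -3150 J.
Q = ΔU + W = nCpΔT = -5250 J.
Net over both steps: W = -2100 J, Q = -2100 J, ΔU = 0 J.

-2100 J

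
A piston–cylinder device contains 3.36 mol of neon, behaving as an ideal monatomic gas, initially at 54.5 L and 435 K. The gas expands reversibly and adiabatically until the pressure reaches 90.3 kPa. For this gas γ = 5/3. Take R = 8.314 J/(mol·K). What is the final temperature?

303 K

P₁ = nRT₁/V₁ = 3.36×8.314×435/54.5 = 223 kPa.
Adiabatic: T₂/T₁ = (P₂/P₁)^((γ−1)/γ) ⇒ T₂ = 435×(0.405)^0.400 = 303 K; V₂ = 93.7 L.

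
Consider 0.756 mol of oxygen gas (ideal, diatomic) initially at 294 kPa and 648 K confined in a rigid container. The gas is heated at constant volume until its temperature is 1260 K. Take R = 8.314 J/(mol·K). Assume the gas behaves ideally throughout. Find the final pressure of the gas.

572 kPa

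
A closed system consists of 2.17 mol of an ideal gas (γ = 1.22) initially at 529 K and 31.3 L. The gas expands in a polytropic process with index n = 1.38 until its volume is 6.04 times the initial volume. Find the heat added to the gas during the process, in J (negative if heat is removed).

-9040 J

P₁ = nRT₁/V₁ = 2.17×8.314×529/31.3 = 305 kPa.
Polytropic n=1.38: T₂ = T₁(V₁/V₂)^(n−1) = 529×(0.166)^0.38 = 267 K; P₂ = P₁(V₁/V₂)^n = 25.5 kPa.
W = (P₁V₁−P₂V₂)/(n−1) = (305×31.3−25.5×189)/0.38 = 12400 J.
ΔU = nCvΔT = 2.17×37.8×(267−529) = -21500 J.
Q = ΔU + W = -9040 J.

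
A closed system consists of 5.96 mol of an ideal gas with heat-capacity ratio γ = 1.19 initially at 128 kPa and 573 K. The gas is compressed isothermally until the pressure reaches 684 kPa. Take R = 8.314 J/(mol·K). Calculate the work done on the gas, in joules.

V₁ = nRT₁/P₁ = 5.96×8.314×573/128 = 222 L.
Isothermal: T stays 573 K; PV = const ⇒ V₂ = 41.5 L, P₂ = 684 kPa.
W = nRT ln(V₂/V₁) = 5.96×8.314×573×ln(0.187) = -47600 J.
Work done on the gas = −W_by = 47600 J.

47600 J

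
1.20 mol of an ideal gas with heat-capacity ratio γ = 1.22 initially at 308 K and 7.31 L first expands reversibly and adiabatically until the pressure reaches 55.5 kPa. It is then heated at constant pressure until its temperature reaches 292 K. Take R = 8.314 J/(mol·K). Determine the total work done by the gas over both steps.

5050 J

P₁ = nRT₁/V₁ = 1.20×8.314×308/7.31 = 420 kPa.
Step 1 — Adiabatic: T₂/T₁ = (P₂/P₁)^((γ−1)/γ) ⇒ T₂ = 308×(0.132)^0.180 = 214 K; V₂ = 38.4 L.
ΔU = nCvΔT = 1.20×37.8×(214−308) = -4270 J.
Q = 0 for an adiabatic process, so W = −ΔU = 4270 J.
State after step 1: P = 55.5 kPa, V = 38.4 L, T = 214 K.
Step 2 — Isobaric: P stays 55.5 kPa; V/T = const ⇒ T₂ = 292 K, V₂ = 52.5 L.
W = PΔV = 55.5×(52.5−38.4) kPa·L = 780 J.
ΔU = nCvΔT = 1.20×37.8×(292−214) = 3550 J.
Q = ΔU + W = nCpΔT = 4330 J.
Net over both steps: W = 5050 J, Q = 4330 J, ΔU = -726 J.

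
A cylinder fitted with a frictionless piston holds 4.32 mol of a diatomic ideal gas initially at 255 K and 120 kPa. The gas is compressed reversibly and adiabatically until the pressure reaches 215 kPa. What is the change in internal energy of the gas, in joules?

V₁ = nRT₁/P₁ = 4.32×8.314×255/120 = 76.3 L.
Adiabatic: T₂/T₁ = (P₂/P₁)^((γ−1)/γ) ⇒ T₂ = 255×(1.79)^0.286 = 301 K; V₂ = 50.3 L.
For an ideal gas ΔU = nCvΔT with Cv = (5/2)R = 20.8 J/(mol·K).
ΔU = 4.32×20.8×(301−255) = 4150 J.

4150 J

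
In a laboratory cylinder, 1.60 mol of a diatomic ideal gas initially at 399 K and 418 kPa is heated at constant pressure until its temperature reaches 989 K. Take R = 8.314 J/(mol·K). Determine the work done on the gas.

V₁ = nRT₁/P₁ = 1.60×8.314×399/418 = 12.7 L.
Isobaric: P stays 418 kPa; V/T = const ⇒ T₂ = 989 K, V₂ = 31.5 L.
W = PΔV = 418×(31.5−12.7) kPa·L = 7850 J.
Work done on the gas = −W_by = -7850 J.

-7850 J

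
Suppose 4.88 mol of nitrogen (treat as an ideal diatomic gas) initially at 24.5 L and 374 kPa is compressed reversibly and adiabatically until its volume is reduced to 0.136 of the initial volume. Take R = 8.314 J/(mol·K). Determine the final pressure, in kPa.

T₁ = P₁V₁/(nR) = 374×24.5/(4.88×8.314) = 226 K.
Adiabatic: TV^(γ−1) = const ⇒ T₂ = 226×(7.35)^0.400 = 502 K; PV^γ = const ⇒ P₂ = 6110 kPa.

6110 kPa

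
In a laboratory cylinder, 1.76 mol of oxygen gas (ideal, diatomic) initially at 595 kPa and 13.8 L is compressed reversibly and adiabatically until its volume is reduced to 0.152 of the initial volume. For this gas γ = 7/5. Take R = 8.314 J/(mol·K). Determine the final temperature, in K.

1190 K

T₁ = P₁V₁/(nR) = 595×13.8/(1.76×8.314) = 561 K.
Adiabatic: TV^(γ−1) = const ⇒ T₂ = 561×(6.58)^0.400 = 1190 K; PV^γ = const ⇒ P₂ = 8320 kPa.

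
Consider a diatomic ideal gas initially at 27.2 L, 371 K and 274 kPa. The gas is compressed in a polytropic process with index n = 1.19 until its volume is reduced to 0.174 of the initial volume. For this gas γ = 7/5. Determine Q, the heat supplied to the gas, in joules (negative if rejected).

n = P₁V₁/(RT₁) = 274×27.2/(8.314×371) = 2.42 mol.
Polytropic n=1.19: T₂ = T₁(V₁/V₂)^(n−1) = 371×(5.75)^0.19 = 517 K; P₂ = P₁(V₁/V₂)^n = 2200 kPa.
W = (P₁V₁−P₂V₂)/(n−1) = (274×27.2−2200×4.73)/0.19 = -15500 J.
ΔU = nCvΔT = 2.42×20.8×(517−371) = 7340 J.
Q = ΔU + W = -8120 J.

-8120 J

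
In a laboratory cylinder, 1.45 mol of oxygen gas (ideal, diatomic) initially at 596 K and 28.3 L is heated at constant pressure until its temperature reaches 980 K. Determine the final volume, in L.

P₁ = nRT₁/V₁ = 1.45×8.314×596/28.3 = 254 kPa.
Isobaric: P stays 254 kPa; V/T = const ⇒ T₂ = 980 K, V₂ = 46.5 L.

46.5 L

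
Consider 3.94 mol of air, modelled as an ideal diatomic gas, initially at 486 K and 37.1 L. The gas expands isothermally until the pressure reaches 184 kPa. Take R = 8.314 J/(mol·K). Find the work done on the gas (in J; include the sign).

P₁ = nRT₁/V₁ = 3.94×8.314×486/37.1 = 429 kPa.
Isothermal: T stays 486 K; PV = const ⇒ V₂ = 86.5 L, P₂ = 184 kPa.
W = nRT ln(V₂/V₁) = 3.94×8.314×486×ln(2.33) = 13500 J.
Work done on the gas = −W_by = -13500 J.

-13500 J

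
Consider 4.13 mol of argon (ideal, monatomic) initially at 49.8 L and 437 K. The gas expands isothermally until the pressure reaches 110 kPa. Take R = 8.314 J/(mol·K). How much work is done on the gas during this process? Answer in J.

-15100 J

P₁ = nRT₁/V₁ = 4.13×8.314×437/49.8 = 301 kPa.
Isothermal: T stays 437 K; PV = const ⇒ V₂ = 136 L, P₂ = 110 kPa.
W = nRT ln(V₂/V₁) = 4.13×8.314×437×ln(2.74) = 15100 J.
Work done on the gas = −W_by = -15100 J.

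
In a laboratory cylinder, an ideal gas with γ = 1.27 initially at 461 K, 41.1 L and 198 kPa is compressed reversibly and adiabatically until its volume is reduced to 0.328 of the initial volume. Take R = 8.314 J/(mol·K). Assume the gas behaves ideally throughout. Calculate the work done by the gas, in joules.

n = P₁V₁/(RT₁) = 198×41.1/(8.314×461) = 2.12 mol.
Adiabatic: TV^(γ−1) = const ⇒ T₂ = 461×(3.05)^0.270 = 623 K; PV^γ = const ⇒ P₂ = 816 kPa.
ΔU = nCvΔT = 2.12×30.8×(623−461) = 10600 J.
Q = 0 for an adiabatic process, so W = −ΔU = -10600 J.

-10600 J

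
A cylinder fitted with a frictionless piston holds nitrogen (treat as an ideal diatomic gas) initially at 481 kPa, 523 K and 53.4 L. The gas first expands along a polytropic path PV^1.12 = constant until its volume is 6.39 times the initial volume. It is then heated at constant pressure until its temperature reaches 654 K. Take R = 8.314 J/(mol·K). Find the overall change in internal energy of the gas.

16100 J

n = P₁V₁/(RT₁) = 481×53.4/(8.314×523) = 5.91 mol.
Step 1 — Polytropic n=1.12: T₂ = T₁(V₁/V₂)^(n−1) = 523×(0.156)^0.12 = 419 K; P₂ = P₁(V₁/V₂)^n = 60.3 kPa.
W = (P₁V₁−P₂V₂)/(n−1) = (481×53.4−60.3×341)/0.12 = 42700 J.
ΔU = nCvΔT = 5.91×20.8×(419−523) = -12800 J.
Q = ΔU + W = 29900 J.
State after step 1: P = 60.3 kPa, V = 341 L, T = 419 K.
Step 2 — Isobaric: P stays 60.3 kPa; V/T = const ⇒ T₂ = 654 K, V₂ = 533 L.
W = PΔV = 60.3×(533−341) kPa·L = 11600 J.
ΔU = nCvΔT = 5.91×20.8×(654−419) = 28900 J.
Q = ΔU + W = nCpΔT = 40500 J.
Net over both steps: W = 54300 J, Q = 70400 J, ΔU = 16100 J.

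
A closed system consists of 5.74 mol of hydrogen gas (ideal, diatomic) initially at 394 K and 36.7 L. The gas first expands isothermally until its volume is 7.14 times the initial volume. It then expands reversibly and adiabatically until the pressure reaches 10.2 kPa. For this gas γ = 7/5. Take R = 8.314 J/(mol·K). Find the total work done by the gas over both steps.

57000 J

P₁ = nRT₁/V₁ = 5.74×8.314×394/36.7 = 512 kPa.
Step 1 — Isothermal: T stays 394 K; PV = const ⇒ V₂ = 262 L, P₂ = 71.8 kPa.
ΔU = 0 (ideal gas, T constant).
W = nRT ln(V₂/V₁) = 5.74×8.314×394×ln(7.14) = 37000 J.
Q = ΔU + W = 37000 J.
State after step 1: P = 71.8 kPa, V = 262 L, T = 394 K.
Step 2 — Adiabatic: T₂/T₁ = (P₂/P₁)^((γ−1)/γ) ⇒ T₂ = 394×(0.142)^0.286 = 226 K; V₂ = 1060 L.
ΔU = nCvΔT = 5.74×20.8×(226−394) = -20100 J.
Q = 0 for an adiabatic process, so W = −ΔU = 20100 J.
Net over both steps: W = 57000 J, Q = 37000 J, ΔU = -20100 J.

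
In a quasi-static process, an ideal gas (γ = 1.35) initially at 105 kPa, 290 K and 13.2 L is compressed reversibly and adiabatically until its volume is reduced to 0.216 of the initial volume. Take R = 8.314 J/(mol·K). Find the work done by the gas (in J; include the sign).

n = P₁V₁/(RT₁) = 105×13.2/(8.314×290) = 0.575 mol.
Adiabatic: TV^(γ−1) = const ⇒ T₂ = 290×(4.63)^0.350 = 496 K; PV^γ = const ⇒ P₂ = 831 kPa.
ΔU = nCvΔT = 0.575×23.8×(496−290) = 2810 J.
Q = 0 for an adiabatic process, so W = −ΔU = -2810 J.

-2810 J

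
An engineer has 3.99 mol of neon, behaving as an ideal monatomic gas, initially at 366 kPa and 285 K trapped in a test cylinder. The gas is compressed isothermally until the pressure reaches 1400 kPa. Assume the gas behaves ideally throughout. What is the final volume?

6.75 L

V₁ = nRT₁/P₁ = 3.99×8.314×285/366 = 25.8 L.
Isothermal: T stays 285 K; PV = const ⇒ V₂ = 6.75 L, P₂ = 1400 kPa.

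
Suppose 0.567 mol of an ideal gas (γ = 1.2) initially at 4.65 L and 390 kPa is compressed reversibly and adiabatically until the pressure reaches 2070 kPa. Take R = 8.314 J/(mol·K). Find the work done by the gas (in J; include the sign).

-2910 J

T₁ = P₁V₁/(nR) = 390×4.65/(0.567×8.314) = 385 K.
Adiabatic: T₂/T₁ = (P₂/P₁)^((γ−1)/γ) ⇒ T₂ = 385×(5.31)^0.167 = 508 K; V₂ = 1.16 L.
ΔU = nCvΔT = 0.567×41.6×(508−385) = 2910 J.
Q = 0 for an adiabatic process, so W = −ΔU = -2910 J.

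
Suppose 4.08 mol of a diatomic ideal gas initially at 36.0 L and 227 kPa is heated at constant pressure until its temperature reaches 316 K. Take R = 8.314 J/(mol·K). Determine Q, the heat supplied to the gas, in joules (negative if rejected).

8910 J

T₁ = P₁V₁/(nR) = 227×36.0/(4.08×8.314) = 241 K.
Isobaric: P stays 227 kPa; V/T = const ⇒ T₂ = 316 K, V₂ = 47.2 L.
W = PΔV = 227×(47.2−36.0) kPa·L = 2550 J.
ΔU = nCvΔT = 4.08×20.8×(316−241) = 6370 J.
Q = ΔU + W = nCpΔT = 8910 J.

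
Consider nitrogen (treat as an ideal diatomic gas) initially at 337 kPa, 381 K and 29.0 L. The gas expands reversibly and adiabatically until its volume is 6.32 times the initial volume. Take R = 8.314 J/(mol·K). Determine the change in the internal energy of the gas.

n = P₁V₁/(RT₁) = 337×29.0/(8.314×381) = 3.09 mol.
Adiabatic: TV^(γ−1) = const ⇒ T₂ = 381×(0.158)^0.400 = 182 K; PV^γ = const ⇒ P₂ = 25.5 kPa.
For an ideal gas ΔU = nCvΔT with Cv = (5/2)R = 20.8 J/(mol·K).
ΔU = 3.09×20.8×(182−381) = -12700 J.

-12700 J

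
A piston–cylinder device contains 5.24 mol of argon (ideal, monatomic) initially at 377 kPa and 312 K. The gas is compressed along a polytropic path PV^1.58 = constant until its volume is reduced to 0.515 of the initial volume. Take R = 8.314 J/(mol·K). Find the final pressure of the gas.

V₁ = nRT₁/P₁ = 5.24×8.314×312/377 = 36.1 L.
Polytropic n=1.58: T₂ = T₁(V₁/V₂)^(n−1) = 312×(1.94)^0.58 = 458 K; P₂ = P₁(V₁/V₂)^n = 1080 kPa.

1080 kPa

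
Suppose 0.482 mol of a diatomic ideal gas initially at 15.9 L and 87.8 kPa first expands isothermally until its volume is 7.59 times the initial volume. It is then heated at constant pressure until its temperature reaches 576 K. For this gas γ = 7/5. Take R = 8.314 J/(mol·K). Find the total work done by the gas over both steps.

3740 J

T₁ = P₁V₁/(nR) = 87.8×15.9/(0.482×8.314) = 348 K.
Step 1 — Isothermal: T stays 348 K; PV = const ⇒ V₂ = 121 L, P₂ = 11.6 kPa.
ΔU = 0 (ideal gas, T constant).
W = nRT ln(V₂/V₁) = 0.482×8.314×348×ln(7.59) = 2830 J.
Q = ΔU + W = 2830 J.
State after step 1: P = 11.6 kPa, V = 121 L, T = 348 K.
Step 2 — Isobaric: P stays 11.6 kPa; V/T = const ⇒ T₂ = 576 K, V₂ = 200 L.
W = PΔV = 11.6×(200−121) kPa·L = 912 J.
ΔU = nCvΔT = 0.482×20.8×(576−348) = 2280 J.
Q = ΔU + W = nCpΔT = 3190 J.
Net over both steps: W = 3740 J, Q = 6020 J, ΔU = 2280 J.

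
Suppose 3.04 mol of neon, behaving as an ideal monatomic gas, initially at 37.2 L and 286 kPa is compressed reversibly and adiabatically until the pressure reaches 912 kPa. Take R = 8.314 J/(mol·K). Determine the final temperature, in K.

669 K

T₁ = P₁V₁/(nR) = 286×37.2/(3.04×8.314) = 421 K.
Adiabatic: T₂/T₁ = (P₂/P₁)^((γ−1)/γ) ⇒ T₂ = 421×(3.19)^0.400 = 669 K; V₂ = 18.6 L.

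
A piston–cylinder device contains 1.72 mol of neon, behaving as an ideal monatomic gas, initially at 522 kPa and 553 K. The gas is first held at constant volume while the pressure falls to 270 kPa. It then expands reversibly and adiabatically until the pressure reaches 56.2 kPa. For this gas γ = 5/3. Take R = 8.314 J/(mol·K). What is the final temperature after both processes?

153 K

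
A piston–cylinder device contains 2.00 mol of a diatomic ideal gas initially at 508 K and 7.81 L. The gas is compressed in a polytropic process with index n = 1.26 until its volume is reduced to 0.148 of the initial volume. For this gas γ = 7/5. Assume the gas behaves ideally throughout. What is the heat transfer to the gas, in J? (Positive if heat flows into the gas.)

P₁ = nRT₁/V₁ = 2.00×8.314×508/7.81 = 1080 kPa.
Polytropic n=1.26: T₂ = T₁(V₁/V₂)^(n−1) = 508×(6.76)^0.26 = 835 K; P₂ = P₁(V₁/V₂)^n = 12000 kPa.
W = (P₁V₁−P₂V₂)/(n−1) = (1080×7.81−12000×1.16)/0.26 = -20900 J.
ΔU = nCvΔT = 2.00×20.8×(835−508) = 13600 J.
Q = ΔU + W = -7320 J.

-7320 J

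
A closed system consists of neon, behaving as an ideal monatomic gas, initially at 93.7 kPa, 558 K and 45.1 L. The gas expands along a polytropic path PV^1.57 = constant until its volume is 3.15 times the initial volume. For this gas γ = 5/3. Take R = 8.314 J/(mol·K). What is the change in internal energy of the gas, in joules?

-3040 J

n = P₁V₁/(RT₁) = 93.7×45.1/(8.314×558) = 0.911 mol.
Polytropic n=1.57: T₂ = T₁(V₁/V₂)^(n−1) = 558×(0.317)^0.57 = 290 K; P₂ = P₁(V₁/V₂)^n = 15.5 kPa.
For an ideal gas ΔU = nCvΔT with Cv = (3/2)R = 12.5 J/(mol·K).
ΔU = 0.911×12.5×(290−558) = -3040 J.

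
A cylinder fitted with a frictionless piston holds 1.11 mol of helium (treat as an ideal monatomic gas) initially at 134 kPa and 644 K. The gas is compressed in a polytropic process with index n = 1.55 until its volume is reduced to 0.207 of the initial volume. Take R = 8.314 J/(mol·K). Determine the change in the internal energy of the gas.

V₁ = nRT₁/P₁ = 1.11×8.314×644/134 = 44.4 L.
Polytropic n=1.55: T₂ = T₁(V₁/V₂)^(n−1) = 644×(4.83)^0.55 = 1530 K; P₂ = P₁(V₁/V₂)^n = 1540 kPa.
For an ideal gas ΔU = nCvΔT with Cv = (3/2)R = 12.5 J/(mol·K).
ΔU = 1.11×12.5×(1530−644) = 12300 J.

12300 J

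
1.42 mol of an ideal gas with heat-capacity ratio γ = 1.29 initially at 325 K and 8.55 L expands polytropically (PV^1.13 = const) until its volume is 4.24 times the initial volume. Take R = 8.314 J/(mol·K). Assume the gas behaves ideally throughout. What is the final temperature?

269 K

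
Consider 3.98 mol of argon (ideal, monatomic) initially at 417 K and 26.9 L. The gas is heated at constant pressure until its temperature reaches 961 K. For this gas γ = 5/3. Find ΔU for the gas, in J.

P₁ = nRT₁/V₁ = 3.98×8.314×417/26.9 = 513 kPa.
Isobaric: P stays 513 kPa; V/T = const ⇒ T₂ = 961 K, V₂ = 62.0 L.
For an ideal gas ΔU = nCvΔT with Cv = (3/2)R = 12.5 J/(mol·K).
ΔU = 3.98×12.5×(961−417) = 27000 J.

27000 J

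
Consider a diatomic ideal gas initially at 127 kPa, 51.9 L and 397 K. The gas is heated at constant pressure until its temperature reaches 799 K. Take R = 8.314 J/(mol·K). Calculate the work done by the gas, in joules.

6670 J

n = P₁V₁/(RT₁) = 127×51.9/(8.314×397) = 2.00 mol.
Isobaric: P stays 127 kPa; V/T = const ⇒ T₂ = 799 K, V₂ = 104 L.
W = PΔV = 127×(104−51.9) kPa·L = 6670 J.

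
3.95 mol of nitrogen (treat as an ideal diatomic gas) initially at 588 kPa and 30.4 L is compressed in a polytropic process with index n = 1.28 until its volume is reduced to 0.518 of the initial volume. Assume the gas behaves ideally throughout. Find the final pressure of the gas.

1360 kPa

T₁ = P₁V₁/(nR) = 588×30.4/(3.95×8.314) = 544 K.
Polytropic n=1.28: T₂ = T₁(V₁/V₂)^(n−1) = 544×(1.93)^0.28 = 654 K; P₂ = P₁(V₁/V₂)^n = 1360 kPa.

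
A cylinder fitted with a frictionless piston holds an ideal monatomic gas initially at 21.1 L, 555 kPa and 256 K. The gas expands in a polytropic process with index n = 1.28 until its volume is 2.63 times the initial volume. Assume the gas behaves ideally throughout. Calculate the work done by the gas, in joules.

9920 J

n = P₁V₁/(RT₁) = 555×21.1/(8.314×256) = 5.50 mol.
Polytropic n=1.28: T₂ = T₁(V₁/V₂)^(n−1) = 256×(0.380)^0.28 = 195 K; P₂ = P₁(V₁/V₂)^n = 161 kPa.
W = (P₁V₁−P₂V₂)/(n−1) = (555×21.1−161×55.5)/0.28 = 9920 J.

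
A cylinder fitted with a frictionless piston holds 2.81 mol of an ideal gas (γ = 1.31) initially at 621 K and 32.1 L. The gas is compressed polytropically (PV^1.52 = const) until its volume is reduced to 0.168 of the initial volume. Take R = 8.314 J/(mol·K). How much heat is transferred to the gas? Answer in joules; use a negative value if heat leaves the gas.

28900 J

P₁ = nRT₁/V₁ = 2.81×8.314×621/32.1 = 452 kPa.
Polytropic n=1.52: T₂ = T₁(V₁/V₂)^(n−1) = 621×(5.95)^0.52 = 1570 K; P₂ = P₁(V₁/V₂)^n = 6800 kPa.
W = (P₁V₁−P₂V₂)/(n−1) = (452×32.1−6800×5.39)/0.52 = -42600 J.
ΔU = nCvΔT = 2.81×26.8×(1570−621) = 71500 J.
Q = ΔU + W = 28900 J.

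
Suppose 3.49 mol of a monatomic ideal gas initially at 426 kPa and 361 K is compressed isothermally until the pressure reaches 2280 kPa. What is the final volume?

V₁ = nRT₁/P₁ = 3.49×8.314×361/426 = 24.6 L.
Isothermal: T stays 361 K; PV = const ⇒ V₂ = 4.59 L, P₂ = 2280 kPa.

4.59 L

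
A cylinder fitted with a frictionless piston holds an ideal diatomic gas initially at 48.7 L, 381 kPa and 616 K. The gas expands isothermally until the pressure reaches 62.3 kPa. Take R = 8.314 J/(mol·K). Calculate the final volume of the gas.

Isothermal: T stays 616 K; PV = const ⇒ V₂ = 298 L, P₂ = 62.3 kPa.

298 L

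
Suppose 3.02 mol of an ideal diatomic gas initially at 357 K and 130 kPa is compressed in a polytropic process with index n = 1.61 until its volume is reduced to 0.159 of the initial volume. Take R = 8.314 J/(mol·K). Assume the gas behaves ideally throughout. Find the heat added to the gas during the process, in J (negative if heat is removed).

16000 J

V₁ = nRT₁/P₁ = 3.02×8.314×357/130 = 69.0 L.
Polytropic n=1.61: T₂ = T₁(V₁/V₂)^(n−1) = 357×(6.29)^0.61 = 1100 K; P₂ = P₁(V₁/V₂)^n = 2510 kPa.
W = (P₁V₁−P₂V₂)/(n−1) = (130×69.0−2510×11.0)/0.61 = -30400 J.
ΔU = nCvΔT = 3.02×20.8×(1100−357) = 46400 J.
Q = ΔU + W = 16000 J.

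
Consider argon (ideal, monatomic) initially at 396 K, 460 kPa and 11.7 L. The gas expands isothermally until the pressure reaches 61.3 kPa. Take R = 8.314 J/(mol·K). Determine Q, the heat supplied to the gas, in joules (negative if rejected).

10800 J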